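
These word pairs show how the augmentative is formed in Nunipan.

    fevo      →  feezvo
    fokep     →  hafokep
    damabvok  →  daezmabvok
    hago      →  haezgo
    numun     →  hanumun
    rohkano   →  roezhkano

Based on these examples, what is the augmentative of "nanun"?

hananun

"nanun" ends in -n. The one such stem in the data (numun → hanumun) adds the prefix ha-, so the same rule applies.
The other pattern: stems ending in -k or -o insert -ez- after the first vowel.
So nanun → hananun.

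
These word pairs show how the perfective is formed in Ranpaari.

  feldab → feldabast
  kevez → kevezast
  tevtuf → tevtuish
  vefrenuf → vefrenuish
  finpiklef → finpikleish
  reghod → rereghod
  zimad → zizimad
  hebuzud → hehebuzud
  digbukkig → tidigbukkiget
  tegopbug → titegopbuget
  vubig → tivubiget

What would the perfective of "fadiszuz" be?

"fadiszuz" ends in -z. The one such stem in the data (kevez → kevezast) adds -ast, so the same rule applies.
The other patterns: stems ending in -f drop the final letter and add -ish; stems ending in -d repeat the first consonant+vowel as a prefix; stems ending in -g add ti- … -et around the stem.
So fadiszuz → fadiszuzast.

fadiszuzast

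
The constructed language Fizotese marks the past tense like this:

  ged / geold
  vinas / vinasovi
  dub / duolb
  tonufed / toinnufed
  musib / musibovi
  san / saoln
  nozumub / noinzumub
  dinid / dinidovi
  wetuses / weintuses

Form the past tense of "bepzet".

"bepzet" has 2 vowels. The stems with 2 vowels (dinid → dinidovi, vinas → vinasovi, musib → musibovi) add -ovi.
The other patterns: stems with 1 vowel insert -ol- after the first vowel; stems with 3 vowels insert -in- after the first vowel.
So bepzet → bepzetovi.

bepzetovi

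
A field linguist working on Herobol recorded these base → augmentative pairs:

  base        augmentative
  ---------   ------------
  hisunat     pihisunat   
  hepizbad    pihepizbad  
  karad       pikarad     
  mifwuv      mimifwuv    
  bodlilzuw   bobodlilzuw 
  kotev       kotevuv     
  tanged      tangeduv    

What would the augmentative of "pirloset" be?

"pirloset" has last vowel 'e'. The stems whose last vowel is 'e' (kotev → kotevuv, tanged → tangeduv) add -uv.
So pirloset → pirlosetuv.

pirlosetuv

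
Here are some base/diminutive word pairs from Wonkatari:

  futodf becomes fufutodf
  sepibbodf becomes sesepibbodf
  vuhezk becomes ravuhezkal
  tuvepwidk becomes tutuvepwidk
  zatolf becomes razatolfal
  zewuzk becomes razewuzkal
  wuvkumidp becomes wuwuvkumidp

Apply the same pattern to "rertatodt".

rerertatodt

tuvepwidk and vuhezk both end in -k yet inflect differently (tutuvepwidk, ravuhezkal), so the final letter is not what conditions the rule; the second-to-last letter is.
"rertatodt" has second-to-last letter 'd'. The stems whose second-to-last letter is 'd' (futodf → fufutodf, tuvepwidk → tutuvepwidk, wuvkumidp → wuwuvkumidp) repeat the first consonant+vowel as a prefix.
So rertatodt → rerertatodt.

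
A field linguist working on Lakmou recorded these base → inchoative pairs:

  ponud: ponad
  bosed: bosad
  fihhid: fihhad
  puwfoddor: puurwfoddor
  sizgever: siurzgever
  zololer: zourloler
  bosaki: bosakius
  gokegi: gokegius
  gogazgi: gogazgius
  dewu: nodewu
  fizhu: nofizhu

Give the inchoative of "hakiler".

bosed and sizgever both have last vowel 'e' yet inflect differently (bosad, siurzgever), so the last vowel is not what conditions the rule; the final letter is.
"hakiler" ends in -r. The stems ending in -r (puwfoddor → puurwfoddor, sizgever → siurzgever, zololer → zourloler) insert -ur- after the first vowel.
The other patterns: stems ending in -d change the last vowel to 'a'; stems ending in -i add -us; stems ending in -u add the prefix no-.
So hakiler → haurkiler.

haurkiler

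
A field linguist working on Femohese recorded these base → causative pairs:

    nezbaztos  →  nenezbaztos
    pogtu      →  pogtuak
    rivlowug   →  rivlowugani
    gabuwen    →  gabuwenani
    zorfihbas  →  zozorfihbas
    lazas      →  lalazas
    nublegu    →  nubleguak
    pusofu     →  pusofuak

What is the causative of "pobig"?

pobigani

pusofu and rivlowug both have last vowel 'u' yet inflect differently (pusofuak, rivlowugani), so the last vowel is not what conditions the rule; the final letter is.
"pobig" ends in -g. The one such stem in the data (rivlowug → rivlowugani) adds -ani, so the same rule applies.
So pobig → pobigani.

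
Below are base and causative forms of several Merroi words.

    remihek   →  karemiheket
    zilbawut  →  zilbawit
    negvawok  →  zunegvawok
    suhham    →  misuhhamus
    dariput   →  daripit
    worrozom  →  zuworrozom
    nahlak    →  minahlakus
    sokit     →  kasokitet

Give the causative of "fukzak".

mifukzakus

suhham and worrozom both end in -m yet inflect differently (misuhhamus, zuworrozom), so the final letter is not what conditions the rule; the last vowel is.
"fukzak" has last vowel 'a'. The stems whose last vowel is 'a' (suhham → misuhhamus, nahlak → minahlakus) add mi- … -us around the stem.
The other patterns: stems whose last vowel is 'o' add the prefix zu-; stems whose last vowel is 'u' change the last vowel to 'i'; stems whose last vowel is 'e' or 'i' add ka- … -et around the stem.
So fukzak → mifukzakus.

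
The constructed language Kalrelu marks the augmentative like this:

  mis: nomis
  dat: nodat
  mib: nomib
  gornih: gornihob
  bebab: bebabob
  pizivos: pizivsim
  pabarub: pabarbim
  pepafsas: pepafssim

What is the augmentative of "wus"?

nowus

mib and bebab both end in -b yet inflect differently (nomib, bebabob), so the final letter is not what conditions the rule; the number of vowels is.
"wus" has 1 vowel. The stems with 1 vowel (mis → nomis, dat → nodat, mib → nomib) add the prefix no-.
The other patterns: stems with 2 vowels add -ob; stems with 3 vowels delete the last vowel and add -im.
So wus → nowus.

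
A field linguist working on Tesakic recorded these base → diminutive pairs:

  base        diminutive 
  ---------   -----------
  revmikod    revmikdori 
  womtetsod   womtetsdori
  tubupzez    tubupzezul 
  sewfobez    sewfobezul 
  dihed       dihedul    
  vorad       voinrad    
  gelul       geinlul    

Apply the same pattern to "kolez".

"kolez" has last vowel 'e'. The stems whose last vowel is 'e' (tubupzez → tubupzezul, sewfobez → sewfobezul, dihed → dihedul) add -ul.
So kolez → kolezul.

kolezul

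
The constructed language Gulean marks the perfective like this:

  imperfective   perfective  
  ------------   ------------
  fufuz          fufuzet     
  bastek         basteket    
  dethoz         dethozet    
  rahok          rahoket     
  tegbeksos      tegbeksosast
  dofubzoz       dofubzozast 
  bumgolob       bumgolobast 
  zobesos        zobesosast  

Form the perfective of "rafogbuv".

rafogbuvast

"rafogbuv" has 3 vowels. The stems with 3 vowels (tegbeksos → tegbeksosast, dofubzoz → dofubzozast, bumgolob → bumgolobast) add -ast.
The other pattern: stems with 2 vowels add -et.
So rafogbuv → rafogbuvast.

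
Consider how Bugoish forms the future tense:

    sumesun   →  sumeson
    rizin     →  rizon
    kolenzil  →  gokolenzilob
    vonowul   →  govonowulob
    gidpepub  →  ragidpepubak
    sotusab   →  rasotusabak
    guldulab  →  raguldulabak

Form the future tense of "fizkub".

rafizkubak

rizin and kolenzil both have last vowel 'i' yet inflect differently (rizon, gokolenzilob), so the last vowel is not what conditions the rule; the final letter is.
"fizkub" ends in -b. The stems ending in -b (gidpepub → ragidpepubak, sotusab → rasotusabak, guldulab → raguldulabak) add ra- … -ak around the stem.
The other patterns: stems ending in -n change the last vowel to 'o'; stems ending in -l add go- … -ob around the stem.
So fizkub → rafizkubak.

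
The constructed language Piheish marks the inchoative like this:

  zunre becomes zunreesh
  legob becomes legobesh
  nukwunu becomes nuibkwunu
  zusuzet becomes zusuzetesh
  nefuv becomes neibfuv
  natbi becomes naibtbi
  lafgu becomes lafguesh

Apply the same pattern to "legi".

nukwunu and lafgu both end in -u yet inflect differently (nuibkwunu, lafguesh), so the final letter is not what conditions the rule; the first letter is.
"legi" begins with l-. The stems beginning with l- (legob → legobesh, lafgu → lafguesh) add -esh.
The other pattern: stems beginning with n- insert -ib- after the first vowel.
So legi → legiesh.

legiesh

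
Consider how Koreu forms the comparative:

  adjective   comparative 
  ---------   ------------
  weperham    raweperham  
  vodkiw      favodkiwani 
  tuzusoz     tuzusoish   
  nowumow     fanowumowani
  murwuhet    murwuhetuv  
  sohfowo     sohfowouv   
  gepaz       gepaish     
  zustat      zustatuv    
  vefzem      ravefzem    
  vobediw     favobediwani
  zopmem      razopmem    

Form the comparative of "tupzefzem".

ratupzefzem

weperham and gepaz both have last vowel 'a' yet inflect differently (raweperham, gepaish), so the last vowel is not what conditions the rule; the final letter is.
"tupzefzem" ends in -m. The stems ending in -m (weperham → raweperham, vefzem → ravefzem, zopmem → razopmem) add the prefix ra-.
So tupzefzem → ratupzefzem.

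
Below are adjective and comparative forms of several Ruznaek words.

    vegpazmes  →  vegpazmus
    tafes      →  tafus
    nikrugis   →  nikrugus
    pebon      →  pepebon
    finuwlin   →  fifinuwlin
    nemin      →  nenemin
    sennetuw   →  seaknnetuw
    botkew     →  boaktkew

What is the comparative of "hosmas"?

nikrugis and finuwlin both have last vowel 'i' yet inflect differently (nikrugus, fifinuwlin), so the last vowel is not what conditions the rule; the final letter is.
"hosmas" ends in -s. The stems ending in -s (vegpazmes → vegpazmus, tafes → tafus, nikrugis → nikrugus) change the last vowel to 'u'.
The other patterns: stems ending in -n repeat the first consonant+vowel as a prefix; stems ending in -w insert -ak- after the first vowel.
So hosmas → hosmus.

hosmus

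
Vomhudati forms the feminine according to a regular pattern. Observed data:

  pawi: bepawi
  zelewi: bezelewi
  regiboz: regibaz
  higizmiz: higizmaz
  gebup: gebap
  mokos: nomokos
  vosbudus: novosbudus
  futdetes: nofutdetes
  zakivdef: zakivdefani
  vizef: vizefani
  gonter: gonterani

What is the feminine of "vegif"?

vegifani

"vegif" ends in -f. The stems ending in -f (zakivdef → zakivdefani, vizef → vizefani) add -ani.
So vegif → vegifani.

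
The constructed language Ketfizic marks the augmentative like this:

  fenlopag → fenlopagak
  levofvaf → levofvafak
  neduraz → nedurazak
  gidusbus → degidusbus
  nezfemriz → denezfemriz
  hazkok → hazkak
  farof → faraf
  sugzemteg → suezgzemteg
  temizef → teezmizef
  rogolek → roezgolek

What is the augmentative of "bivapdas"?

neduraz and nezfemriz both end in -z yet inflect differently (nedurazak, denezfemriz), so the final letter is not what conditions the rule; the last vowel is.
"bivapdas" has last vowel 'a'. The stems whose last vowel is 'a' (fenlopag → fenlopagak, levofvaf → levofvafak, neduraz → nedurazak) add -ak.
The other patterns: stems whose last vowel is 'i' or 'u' add the prefix de-; stems whose last vowel is 'o' change the last vowel to 'a'; stems whose last vowel is 'e' insert -ez- after the first vowel.
So bivapdas → bivapdasak.

bivapdasak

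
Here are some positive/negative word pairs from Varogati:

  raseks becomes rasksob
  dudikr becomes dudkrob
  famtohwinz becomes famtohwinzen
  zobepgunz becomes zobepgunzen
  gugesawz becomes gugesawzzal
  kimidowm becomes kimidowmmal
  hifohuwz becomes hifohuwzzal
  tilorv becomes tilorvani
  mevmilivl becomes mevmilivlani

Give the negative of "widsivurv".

widsivurvani

famtohwinz and gugesawz both end in -z yet inflect differently (famtohwinzen, gugesawzzal), so the final letter is not what conditions the rule; the second-to-last letter is.
"widsivurv" has second-to-last letter 'r'. The one such stem in the data (tilorv → tilorvani) adds -ani, so the same rule applies.
So widsivurv → widsivurvani.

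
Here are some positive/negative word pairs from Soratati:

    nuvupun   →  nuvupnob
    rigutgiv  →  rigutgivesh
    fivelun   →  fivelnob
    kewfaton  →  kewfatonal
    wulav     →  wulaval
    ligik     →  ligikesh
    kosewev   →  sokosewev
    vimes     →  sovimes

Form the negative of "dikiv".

kosewev and rigutgiv both end in -v yet inflect differently (sokosewev, rigutgivesh), so the final letter is not what conditions the rule; the last vowel is.
"dikiv" has last vowel 'i'. The stems whose last vowel is 'i' (ligik → ligikesh, rigutgiv → rigutgivesh) add -esh.
The other patterns: stems whose last vowel is 'e' add the prefix so-; stems whose last vowel is 'u' delete the last vowel and add -ob; stems whose last vowel is 'a' or 'o' add -al.
So dikiv → dikivesh.

dikivesh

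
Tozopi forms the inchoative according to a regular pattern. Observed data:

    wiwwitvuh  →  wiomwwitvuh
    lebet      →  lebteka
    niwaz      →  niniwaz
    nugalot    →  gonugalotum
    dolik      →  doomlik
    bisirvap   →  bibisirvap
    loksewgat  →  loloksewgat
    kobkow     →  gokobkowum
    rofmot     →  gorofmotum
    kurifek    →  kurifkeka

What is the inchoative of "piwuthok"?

gopiwuthokum

loksewgat and rofmot both end in -t yet inflect differently (loloksewgat, gorofmotum), so the final letter is not what conditions the rule; the last vowel is.
"piwuthok" has last vowel 'o'. The stems whose last vowel is 'o' (rofmot → gorofmotum, nugalot → gonugalotum, kobkow → gokobkowum) add go- … -um around the stem.
The other patterns: stems whose last vowel is 'a' repeat the first consonant+vowel as a prefix; stems whose last vowel is 'i' or 'u' insert -om- after the first vowel; stems whose last vowel is 'e' delete the last vowel and add -eka.
So piwuthok → gopiwuthokum.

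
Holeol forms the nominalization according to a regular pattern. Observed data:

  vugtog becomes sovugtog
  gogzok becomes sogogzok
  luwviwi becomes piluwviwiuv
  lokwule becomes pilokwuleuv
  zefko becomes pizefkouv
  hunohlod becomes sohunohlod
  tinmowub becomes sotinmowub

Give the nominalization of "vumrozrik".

hunohlod and zefko both have last vowel 'o' yet inflect differently (sohunohlod, pizefkouv), so the last vowel is not what conditions the rule; whether the stem ends in a vowel or a consonant is.
"vumrozrik" ends in a consonant. The stems ending in a consonant (tinmowub → sotinmowub, hunohlod → sohunohlod, gogzok → sogogzok) add the prefix so-.
The other pattern: stems ending in a vowel add pi- … -uv around the stem.
So vumrozrik → sovumrozrik.

sovumrozrik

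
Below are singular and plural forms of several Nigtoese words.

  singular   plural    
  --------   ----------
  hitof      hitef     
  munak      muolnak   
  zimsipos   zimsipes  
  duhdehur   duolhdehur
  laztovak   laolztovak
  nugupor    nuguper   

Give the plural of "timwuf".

tiolmwuf

"timwuf" has last vowel 'u'. The one such stem in the data (duhdehur → duolhdehur) inserts -ol- after the first vowel (as do laztovak, munak), so the same rule applies.
So timwuf → tiolmwuf.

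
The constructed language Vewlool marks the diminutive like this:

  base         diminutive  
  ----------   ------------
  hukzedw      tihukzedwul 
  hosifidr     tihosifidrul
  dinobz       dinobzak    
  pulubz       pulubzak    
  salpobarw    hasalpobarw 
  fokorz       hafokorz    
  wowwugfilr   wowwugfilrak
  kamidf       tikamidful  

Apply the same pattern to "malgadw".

fokorz and dinobz both end in -z yet inflect differently (hafokorz, dinobzak), so the final letter is not what conditions the rule; the second-to-last letter is.
"malgadw" has second-to-last letter 'd'. The stems whose second-to-last letter is 'd' (kamidf → tikamidful, hukzedw → tihukzedwul, hosifidr → tihosifidrul) add ti- … -ul around the stem.
So malgadw → timalgadwul.

timalgadwul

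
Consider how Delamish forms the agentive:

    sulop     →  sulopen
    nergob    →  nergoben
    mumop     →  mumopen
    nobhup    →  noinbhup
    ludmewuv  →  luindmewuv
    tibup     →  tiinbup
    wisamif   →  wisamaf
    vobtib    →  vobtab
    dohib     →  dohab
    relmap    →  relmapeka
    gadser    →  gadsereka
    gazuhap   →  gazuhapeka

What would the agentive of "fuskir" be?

fuskar

"fuskir" has last vowel 'i'. The stems whose last vowel is 'i' (wisamif → wisamaf, vobtib → vobtab, dohib → dohab) change the last vowel to 'a'.
So fuskir → fuskar.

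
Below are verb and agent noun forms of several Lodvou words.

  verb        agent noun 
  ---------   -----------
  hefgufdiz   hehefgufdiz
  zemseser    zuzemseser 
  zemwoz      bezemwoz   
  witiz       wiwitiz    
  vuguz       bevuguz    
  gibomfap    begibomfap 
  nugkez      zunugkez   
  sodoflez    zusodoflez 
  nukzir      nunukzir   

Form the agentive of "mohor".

bemohor

witiz and sodoflez both end in -z yet inflect differently (wiwitiz, zusodoflez), so the final letter is not what conditions the rule; the last vowel is.
"mohor" has last vowel 'o'. The one such stem in the data (zemwoz → bezemwoz) adds the prefix be-, so the same rule applies.
So mohor → bemohor.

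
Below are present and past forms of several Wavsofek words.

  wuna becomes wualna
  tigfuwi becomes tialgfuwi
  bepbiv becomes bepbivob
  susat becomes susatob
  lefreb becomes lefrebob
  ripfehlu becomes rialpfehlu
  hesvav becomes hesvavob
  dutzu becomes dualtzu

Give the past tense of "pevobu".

pealvobu

bepbiv and tigfuwi both have last vowel 'i' yet inflect differently (bepbivob, tialgfuwi), so the last vowel is not what conditions the rule; whether the stem ends in a vowel or a consonant is.
"pevobu" ends in a vowel. The stems ending in a vowel (ripfehlu → rialpfehlu, tigfuwi → tialgfuwi, dutzu → dualtzu) insert -al- after the first vowel.
So pevobu → pealvobu.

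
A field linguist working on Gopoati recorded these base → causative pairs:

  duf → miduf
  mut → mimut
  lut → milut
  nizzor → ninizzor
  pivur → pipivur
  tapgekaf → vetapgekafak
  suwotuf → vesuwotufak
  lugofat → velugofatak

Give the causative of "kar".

mikar

duf and tapgekaf both end in -f yet inflect differently (miduf, vetapgekafak), so the final letter is not what conditions the rule; the number of vowels is.
"kar" has 1 vowel. The stems with 1 vowel (duf → miduf, mut → mimut, lut → milut) add the prefix mi-.
The other patterns: stems with 2 vowels repeat the first consonant+vowel as a prefix; stems with 3 vowels add ve- … -ak around the stem.
So kar → mikar.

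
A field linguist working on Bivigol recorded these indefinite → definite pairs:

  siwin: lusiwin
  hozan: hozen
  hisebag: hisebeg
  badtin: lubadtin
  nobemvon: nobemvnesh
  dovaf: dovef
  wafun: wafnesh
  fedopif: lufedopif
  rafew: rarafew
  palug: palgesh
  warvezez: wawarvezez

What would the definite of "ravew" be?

"ravew" has last vowel 'e'. The stems whose last vowel is 'e' (rafew → rarafew, warvezez → wawarvezez) repeat the first consonant+vowel as a prefix.
The other patterns: stems whose last vowel is 'a' change the last vowel to 'e'; stems whose last vowel is 'o' or 'u' delete the last vowel and add -esh; stems whose last vowel is 'i' add the prefix lu-.
So ravew → raravew.

raravew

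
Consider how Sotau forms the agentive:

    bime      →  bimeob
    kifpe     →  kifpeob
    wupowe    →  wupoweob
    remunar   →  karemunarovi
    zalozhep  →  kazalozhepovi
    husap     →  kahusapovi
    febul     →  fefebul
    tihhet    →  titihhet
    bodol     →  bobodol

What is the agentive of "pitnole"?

pitnoleob

bime and zalozhep both have last vowel 'e' yet inflect differently (bimeob, kazalozhepovi), so the last vowel is not what conditions the rule; the final letter is.
"pitnole" ends in -e. The stems ending in -e (bime → bimeob, kifpe → kifpeob, wupowe → wupoweob) add -ob.
So pitnole → pitnoleob.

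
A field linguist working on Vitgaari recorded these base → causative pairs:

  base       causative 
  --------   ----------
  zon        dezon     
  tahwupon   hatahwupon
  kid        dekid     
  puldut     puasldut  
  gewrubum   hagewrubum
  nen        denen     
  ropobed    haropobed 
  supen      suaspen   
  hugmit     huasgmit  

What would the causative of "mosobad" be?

hamosobad

"mosobad" has 3 vowels. The stems with 3 vowels (ropobed → haropobed, tahwupon → hatahwupon, gewrubum → hagewrubum) add the prefix ha-.
So mosobad → hamosobad.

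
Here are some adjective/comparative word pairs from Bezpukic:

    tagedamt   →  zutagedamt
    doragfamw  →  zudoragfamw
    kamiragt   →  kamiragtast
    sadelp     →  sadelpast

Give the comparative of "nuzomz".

zunuzomz

tagedamt and kamiragt both end in -t yet inflect differently (zutagedamt, kamiragtast), so the final letter is not what conditions the rule; the second-to-last letter is.
"nuzomz" has second-to-last letter 'm'. The stems whose second-to-last letter is 'm' (tagedamt → zutagedamt, doragfamw → zudoragfamw) add the prefix zu-.
The other pattern: stems whose second-to-last letter is 'g' or 'l' add -ast.
So nuzomz → zunuzomz.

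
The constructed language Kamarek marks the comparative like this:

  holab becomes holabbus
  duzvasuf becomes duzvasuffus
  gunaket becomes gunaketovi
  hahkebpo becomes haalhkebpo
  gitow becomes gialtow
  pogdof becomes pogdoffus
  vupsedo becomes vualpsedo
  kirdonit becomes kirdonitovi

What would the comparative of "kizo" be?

vupsedo and pogdof both have last vowel 'o' yet inflect differently (vualpsedo, pogdoffus), so the last vowel is not what conditions the rule; the final letter is.
"kizo" ends in -o. The stems ending in -o (vupsedo → vualpsedo, hahkebpo → haalhkebpo) insert -al- after the first vowel.
So kizo → kialzo.

kialzo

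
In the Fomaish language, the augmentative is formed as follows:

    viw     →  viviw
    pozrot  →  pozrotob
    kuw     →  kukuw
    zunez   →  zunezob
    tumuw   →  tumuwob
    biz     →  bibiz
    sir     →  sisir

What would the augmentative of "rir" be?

ririr

"rir" has 1 vowel. The stems with 1 vowel (biz → bibiz, viw → viviw, sir → sisir) repeat the first consonant+vowel as a prefix.
So rir → ririr.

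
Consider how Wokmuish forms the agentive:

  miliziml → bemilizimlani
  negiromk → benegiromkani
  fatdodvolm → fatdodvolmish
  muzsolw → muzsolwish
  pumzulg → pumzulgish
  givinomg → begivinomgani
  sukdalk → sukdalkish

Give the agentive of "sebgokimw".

sukdalk and negiromk both end in -k yet inflect differently (sukdalkish, benegiromkani), so the final letter is not what conditions the rule; the second-to-last letter is.
"sebgokimw" has second-to-last letter 'm'. The stems whose second-to-last letter is 'm' (negiromk → benegiromkani, miliziml → bemilizimlani, givinomg → begivinomgani) add be- … -ani around the stem.
The other pattern: stems whose second-to-last letter is 'l' add -ish.
So sebgokimw → besebgokimwani.

besebgokimwani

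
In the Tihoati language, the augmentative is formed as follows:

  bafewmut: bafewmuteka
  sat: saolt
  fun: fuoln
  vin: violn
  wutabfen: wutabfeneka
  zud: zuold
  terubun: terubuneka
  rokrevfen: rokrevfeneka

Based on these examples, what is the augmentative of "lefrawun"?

lefrawuneka

"lefrawun" has 3 vowels. The stems with 3 vowels (bafewmut → bafewmuteka, terubun → terubuneka, wutabfen → wutabfeneka) add -eka.
The other pattern: stems with 1 vowel insert -ol- after the first vowel.
So lefrawun → lefrawuneka.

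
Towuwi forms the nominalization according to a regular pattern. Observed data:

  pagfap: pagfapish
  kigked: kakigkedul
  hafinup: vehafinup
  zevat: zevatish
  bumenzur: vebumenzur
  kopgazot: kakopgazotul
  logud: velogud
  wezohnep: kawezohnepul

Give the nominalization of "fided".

kafidedul

pagfap and hafinup both end in -p yet inflect differently (pagfapish, vehafinup), so the final letter is not what conditions the rule; the last vowel is.
"fided" has last vowel 'e'. The stems whose last vowel is 'e' (kigked → kakigkedul, wezohnep → kawezohnepul) add ka- … -ul around the stem.
The other patterns: stems whose last vowel is 'a' add -ish; stems whose last vowel is 'u' add the prefix ve-.
So fided → kafidedul.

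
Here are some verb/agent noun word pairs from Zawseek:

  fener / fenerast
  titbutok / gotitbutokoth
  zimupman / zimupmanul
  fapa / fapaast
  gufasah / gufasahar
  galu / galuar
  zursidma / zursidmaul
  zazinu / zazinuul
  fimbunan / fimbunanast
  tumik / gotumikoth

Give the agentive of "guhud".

zursidma and fapa both end in -a yet inflect differently (zursidmaul, fapaast), so the final letter is not what conditions the rule; the first letter is.
"guhud" begins with g-. The stems beginning with g- (galu → galuar, gufasah → gufasahar) add -ar.
The other patterns: stems beginning with z- add -ul; stems beginning with f- add -ast; stems beginning with t- add go- … -oth around the stem.
So guhud → guhudar.

guhudar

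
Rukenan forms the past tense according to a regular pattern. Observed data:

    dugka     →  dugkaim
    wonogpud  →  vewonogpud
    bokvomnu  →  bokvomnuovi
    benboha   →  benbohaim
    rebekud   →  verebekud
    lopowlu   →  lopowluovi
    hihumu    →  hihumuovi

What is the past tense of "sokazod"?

vesokazod

rebekud and bokvomnu both have last vowel 'u' yet inflect differently (verebekud, bokvomnuovi), so the last vowel is not what conditions the rule; the final letter is.
"sokazod" ends in -d. The stems ending in -d (rebekud → verebekud, wonogpud → vewonogpud) add the prefix ve-.
So sokazod → vesokazod.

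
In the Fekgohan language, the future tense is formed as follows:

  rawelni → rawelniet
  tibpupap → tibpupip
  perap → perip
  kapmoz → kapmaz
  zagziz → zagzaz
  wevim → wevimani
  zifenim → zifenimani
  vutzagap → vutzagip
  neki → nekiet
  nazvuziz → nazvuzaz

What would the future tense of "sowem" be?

sowemani

wevim and zagziz both have last vowel 'i' yet inflect differently (wevimani, zagzaz), so the last vowel is not what conditions the rule; the final letter is.
"sowem" ends in -m. The stems ending in -m (wevim → wevimani, zifenim → zifenimani) add -ani.
The other patterns: stems ending in -p change the last vowel to 'i'; stems ending in -z change the last vowel to 'a'; stems ending in -i add -et.
So sowem → sowemani.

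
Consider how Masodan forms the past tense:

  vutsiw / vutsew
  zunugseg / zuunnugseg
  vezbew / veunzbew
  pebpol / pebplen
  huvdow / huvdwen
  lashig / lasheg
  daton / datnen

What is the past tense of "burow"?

burwen

vezbew and huvdow both end in -w yet inflect differently (veunzbew, huvdwen), so the final letter is not what conditions the rule; the last vowel is.
"burow" has last vowel 'o'. The stems whose last vowel is 'o' (pebpol → pebplen, huvdow → huvdwen, daton → datnen) delete the last vowel and add -en.
So burow → burwen.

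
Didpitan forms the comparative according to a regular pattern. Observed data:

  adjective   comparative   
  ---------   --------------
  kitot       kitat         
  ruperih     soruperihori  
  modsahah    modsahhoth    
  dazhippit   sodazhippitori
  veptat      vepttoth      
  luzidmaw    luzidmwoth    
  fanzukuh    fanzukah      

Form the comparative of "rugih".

fanzukuh and ruperih both end in -h yet inflect differently (fanzukah, soruperihori), so the final letter is not what conditions the rule; the last vowel is.
"rugih" has last vowel 'i'. The stems whose last vowel is 'i' (ruperih → soruperihori, dazhippit → sodazhippitori) add so- … -ori around the stem.
So rugih → sorugihori.

sorugihori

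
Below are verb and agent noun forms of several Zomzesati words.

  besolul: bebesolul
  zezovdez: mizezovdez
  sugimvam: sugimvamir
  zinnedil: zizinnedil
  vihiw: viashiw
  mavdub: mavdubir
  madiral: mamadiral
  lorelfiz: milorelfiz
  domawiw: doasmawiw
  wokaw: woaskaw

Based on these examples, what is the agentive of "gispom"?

gispomir

"gispom" ends in -m. The one such stem in the data (sugimvam → sugimvamir) adds -ir, so the same rule applies.
So gispom → gispomir.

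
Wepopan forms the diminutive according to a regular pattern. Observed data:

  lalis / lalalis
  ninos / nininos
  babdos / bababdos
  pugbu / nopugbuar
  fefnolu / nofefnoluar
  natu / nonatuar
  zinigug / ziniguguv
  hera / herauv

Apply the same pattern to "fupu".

pugbu and zinigug both have last vowel 'u' yet inflect differently (nopugbuar, ziniguguv), so the last vowel is not what conditions the rule; the final letter is.
"fupu" ends in -u. The stems ending in -u (pugbu → nopugbuar, fefnolu → nofefnoluar, natu → nonatuar) add no- … -ar around the stem.
So fupu → nofupuar.

nofupuar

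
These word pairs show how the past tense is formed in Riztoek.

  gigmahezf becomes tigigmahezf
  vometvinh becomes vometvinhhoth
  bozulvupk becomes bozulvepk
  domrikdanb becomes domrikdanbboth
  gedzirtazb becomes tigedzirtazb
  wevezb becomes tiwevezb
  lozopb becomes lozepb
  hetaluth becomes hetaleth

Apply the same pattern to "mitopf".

mitepf

"mitopf" has second-to-last letter 'p'. The stems whose second-to-last letter is 'p' (bozulvupk → bozulvepk, lozopb → lozepb) change the last vowel to 'e'.
The other patterns: stems whose second-to-last letter is 'n' double the final consonant and add -oth; stems whose second-to-last letter is 'z' add the prefix ti-.
So mitopf → mitepf.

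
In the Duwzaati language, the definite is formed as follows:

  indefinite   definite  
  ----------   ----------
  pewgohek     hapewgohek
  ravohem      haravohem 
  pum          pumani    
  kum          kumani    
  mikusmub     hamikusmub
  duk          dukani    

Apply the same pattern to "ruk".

rukani

ravohem and kum both end in -m yet inflect differently (haravohem, kumani), so the final letter is not what conditions the rule; the number of vowels is.
"ruk" has 1 vowel. The stems with 1 vowel (kum → kumani, duk → dukani, pum → pumani) add -ani.
The other pattern: stems with 3 vowels add the prefix ha-.
So ruk → rukani.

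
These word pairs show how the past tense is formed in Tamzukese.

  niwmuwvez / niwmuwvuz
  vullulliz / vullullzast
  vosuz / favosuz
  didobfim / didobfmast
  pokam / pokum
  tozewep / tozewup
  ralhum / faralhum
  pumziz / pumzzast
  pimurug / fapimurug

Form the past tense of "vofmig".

vofmgast

pumziz and niwmuwvez both end in -z yet inflect differently (pumzzast, niwmuwvuz), so the final letter is not what conditions the rule; the last vowel is.
"vofmig" has last vowel 'i'. The stems whose last vowel is 'i' (pumziz → pumzzast, didobfim → didobfmast, vullulliz → vullullzast) delete the last vowel and add -ast.
The other patterns: stems whose last vowel is 'a' or 'e' change the last vowel to 'u'; stems whose last vowel is 'u' add the prefix fa-.
So vofmig → vofmgast.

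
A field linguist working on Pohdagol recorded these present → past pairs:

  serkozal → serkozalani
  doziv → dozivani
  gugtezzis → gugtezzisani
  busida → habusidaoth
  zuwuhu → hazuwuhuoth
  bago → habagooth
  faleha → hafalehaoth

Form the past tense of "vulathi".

serkozal and busida both have last vowel 'a' yet inflect differently (serkozalani, habusidaoth), so the last vowel is not what conditions the rule; whether the stem ends in a vowel or a consonant is.
"vulathi" ends in a vowel. The stems ending in a vowel (busida → habusidaoth, zuwuhu → hazuwuhuoth, bago → habagooth) add ha- … -oth around the stem.
The other pattern: stems ending in a consonant add -ani.
So vulathi → havulathioth.

havulathioth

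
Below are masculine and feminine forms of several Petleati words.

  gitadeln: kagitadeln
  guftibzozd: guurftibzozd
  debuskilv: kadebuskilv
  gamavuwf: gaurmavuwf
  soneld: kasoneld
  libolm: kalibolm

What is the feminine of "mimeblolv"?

kamimeblolv

soneld and guftibzozd both end in -d yet inflect differently (kasoneld, guurftibzozd), so the final letter is not what conditions the rule; the second-to-last letter is.
"mimeblolv" has second-to-last letter 'l'. The stems whose second-to-last letter is 'l' (gitadeln → kagitadeln, soneld → kasoneld, libolm → kalibolm) add the prefix ka-.
The other pattern: stems whose second-to-last letter is 'w' or 'z' insert -ur- after the first vowel.
So mimeblolv → kamimeblolv.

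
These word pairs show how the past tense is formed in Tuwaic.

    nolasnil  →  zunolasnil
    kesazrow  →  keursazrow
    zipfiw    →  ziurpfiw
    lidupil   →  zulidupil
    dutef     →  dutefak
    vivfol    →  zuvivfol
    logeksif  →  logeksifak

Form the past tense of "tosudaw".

toursudaw

kesazrow and vivfol both have last vowel 'o' yet inflect differently (keursazrow, zuvivfol), so the last vowel is not what conditions the rule; the final letter is.
"tosudaw" ends in -w. The stems ending in -w (kesazrow → keursazrow, zipfiw → ziurpfiw) insert -ur- after the first vowel.
The other patterns: stems ending in -l add the prefix zu-; stems ending in -f add -ak.
So tosudaw → toursudaw.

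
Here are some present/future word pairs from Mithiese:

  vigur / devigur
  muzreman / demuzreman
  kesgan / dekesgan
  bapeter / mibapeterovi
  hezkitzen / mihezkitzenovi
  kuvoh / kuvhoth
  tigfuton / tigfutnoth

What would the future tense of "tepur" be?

vigur and bapeter both end in -r yet inflect differently (devigur, mibapeterovi), so the final letter is not what conditions the rule; the last vowel is.
"tepur" has last vowel 'u'. The one such stem in the data (vigur → devigur) adds the prefix de-, so the same rule applies.
The other patterns: stems whose last vowel is 'e' add mi- … -ovi around the stem; stems whose last vowel is 'o' delete the last vowel and add -oth.
So tepur → detepur.

detepur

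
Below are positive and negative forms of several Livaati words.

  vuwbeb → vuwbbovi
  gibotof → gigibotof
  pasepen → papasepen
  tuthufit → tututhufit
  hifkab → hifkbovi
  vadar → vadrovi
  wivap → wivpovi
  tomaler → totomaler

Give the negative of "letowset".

leletowset

tomaler and vadar both end in -r yet inflect differently (totomaler, vadrovi), so the final letter is not what conditions the rule; the number of vowels is.
"letowset" has 3 vowels. The stems with 3 vowels (pasepen → papasepen, gibotof → gigibotof, tuthufit → tututhufit) repeat the first consonant+vowel as a prefix.
So letowset → leletowset.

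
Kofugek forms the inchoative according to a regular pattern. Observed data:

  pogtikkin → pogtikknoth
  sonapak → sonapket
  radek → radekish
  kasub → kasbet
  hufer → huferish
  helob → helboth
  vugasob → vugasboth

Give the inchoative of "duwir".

duwroth

"duwir" has last vowel 'i'. The one such stem in the data (pogtikkin → pogtikknoth) deletes the last vowel and adds -oth (as do vugasob, helob), so the same rule applies.
The other patterns: stems whose last vowel is 'e' add -ish; stems whose last vowel is 'a' or 'u' delete the last vowel and add -et.
So duwir → duwroth.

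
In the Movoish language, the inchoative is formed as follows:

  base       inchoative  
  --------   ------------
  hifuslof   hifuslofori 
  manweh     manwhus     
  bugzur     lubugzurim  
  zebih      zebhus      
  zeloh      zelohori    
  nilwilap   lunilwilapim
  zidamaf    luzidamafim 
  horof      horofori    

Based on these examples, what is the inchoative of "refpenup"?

lurefpenupim

zebih and zeloh both end in -h yet inflect differently (zebhus, zelohori), so the final letter is not what conditions the rule; the last vowel is.
"refpenup" has last vowel 'u'. The one such stem in the data (bugzur → lubugzurim) adds lu- … -im around the stem, so the same rule applies.
The other patterns: stems whose last vowel is 'e' or 'i' delete the last vowel and add -us; stems whose last vowel is 'o' add -ori.
So refpenup → lurefpenupim.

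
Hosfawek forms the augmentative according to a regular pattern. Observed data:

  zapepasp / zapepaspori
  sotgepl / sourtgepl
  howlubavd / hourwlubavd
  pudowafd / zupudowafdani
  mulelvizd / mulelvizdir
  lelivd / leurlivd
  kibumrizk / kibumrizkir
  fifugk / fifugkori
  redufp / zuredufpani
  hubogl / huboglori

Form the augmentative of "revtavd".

sotgepl and hubogl both end in -l yet inflect differently (sourtgepl, huboglori), so the final letter is not what conditions the rule; the second-to-last letter is.
"revtavd" has second-to-last letter 'v'. The stems whose second-to-last letter is 'v' (lelivd → leurlivd, howlubavd → hourwlubavd) insert -ur- after the first vowel.
So revtavd → reurvtavd.

reurvtavd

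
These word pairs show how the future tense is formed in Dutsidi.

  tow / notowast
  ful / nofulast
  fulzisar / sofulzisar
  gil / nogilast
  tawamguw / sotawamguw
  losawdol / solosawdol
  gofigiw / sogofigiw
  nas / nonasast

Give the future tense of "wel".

nowelast

losawdol and ful both end in -l yet inflect differently (solosawdol, nofulast), so the final letter is not what conditions the rule; the number of vowels is.
"wel" has 1 vowel. The stems with 1 vowel (ful → nofulast, gil → nogilast, nas → nonasast) add no- … -ast around the stem.
The other pattern: stems with 3 vowels add the prefix so-.
So wel → nowelast.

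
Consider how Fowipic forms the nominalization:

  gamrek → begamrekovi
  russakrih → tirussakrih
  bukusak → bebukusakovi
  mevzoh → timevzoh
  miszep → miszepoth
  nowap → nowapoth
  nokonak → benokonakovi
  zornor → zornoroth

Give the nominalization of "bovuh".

"bovuh" ends in -h. The stems ending in -h (russakrih → tirussakrih, mevzoh → timevzoh) add the prefix ti-.
The other patterns: stems ending in -k add be- … -ovi around the stem; stems ending in -p or -r add -oth.
So bovuh → tibovuh.

tibovuh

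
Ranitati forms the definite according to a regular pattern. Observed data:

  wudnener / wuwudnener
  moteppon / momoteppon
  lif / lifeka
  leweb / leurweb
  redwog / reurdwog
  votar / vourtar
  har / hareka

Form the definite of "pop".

popeka

har and votar both end in -r yet inflect differently (hareka, vourtar), so the final letter is not what conditions the rule; the number of vowels is.
"pop" has 1 vowel. The stems with 1 vowel (lif → lifeka, har → hareka) add -eka.
The other patterns: stems with 2 vowels insert -ur- after the first vowel; stems with 3 vowels repeat the first consonant+vowel as a prefix.
So pop → popeka.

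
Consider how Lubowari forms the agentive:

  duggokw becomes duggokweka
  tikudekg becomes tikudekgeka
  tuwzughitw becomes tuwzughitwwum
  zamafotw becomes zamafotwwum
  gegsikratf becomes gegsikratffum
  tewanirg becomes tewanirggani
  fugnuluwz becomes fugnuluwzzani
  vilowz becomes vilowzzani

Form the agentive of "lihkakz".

"lihkakz" has second-to-last letter 'k'. The stems whose second-to-last letter is 'k' (duggokw → duggokweka, tikudekg → tikudekgeka) add -eka.
The other patterns: stems whose second-to-last letter is 't' double the final consonant and add -um; stems whose second-to-last letter is 'r' or 'w' double the final consonant and add -ani.
So lihkakz → lihkakzeka.

lihkakzeka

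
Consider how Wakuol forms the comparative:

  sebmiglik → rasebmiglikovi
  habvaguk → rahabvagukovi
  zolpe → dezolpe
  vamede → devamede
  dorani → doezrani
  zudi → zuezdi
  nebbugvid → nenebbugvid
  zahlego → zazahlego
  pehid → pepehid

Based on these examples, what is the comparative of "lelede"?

"lelede" ends in -e. The stems ending in -e (zolpe → dezolpe, vamede → devamede) add the prefix de-.
The other patterns: stems ending in -k add ra- … -ovi around the stem; stems ending in -i insert -ez- after the first vowel; stems ending in -d or -o repeat the first consonant+vowel as a prefix.
So lelede → delelede.

delelede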